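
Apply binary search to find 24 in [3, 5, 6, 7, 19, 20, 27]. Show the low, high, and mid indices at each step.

Binary search for 24 in [3, 5, 6, 7, 19, 20, 27]:

lo=0, hi=6, mid=3, arr[mid]=7 -> 7 < 24, search right half
lo=4, hi=6, mid=5, arr[mid]=20 -> 20 < 24, search right half
lo=6, hi=6, mid=6, arr[mid]=27 -> 27 > 24, search left half
lo=6 > hi=5, target 24 not found

Binary search determines that 24 is not in the array after 3 comparisons. The search space was exhausted without finding the target.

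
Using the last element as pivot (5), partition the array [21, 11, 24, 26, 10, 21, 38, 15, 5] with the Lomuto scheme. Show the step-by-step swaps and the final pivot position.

Lomuto partition with pivot = 5:

Initial array: [21, 11, 24, 26, 10, 21, 38, 15, 5]

arr[0]=21 > 5: no swap
arr[1]=11 > 5: no swap
arr[2]=24 > 5: no swap
arr[3]=26 > 5: no swap
arr[4]=10 > 5: no swap
arr[5]=21 > 5: no swap
arr[6]=38 > 5: no swap
arr[7]=15 > 5: no swap

Place pivot at position 0: [5, 11, 24, 26, 10, 21, 38, 15, 21]
Pivot position: 0

After partitioning with pivot 5, the array becomes [5, 11, 24, 26, 10, 21, 38, 15, 21]. The pivot is placed at index 0. All elements to the left of the pivot are <= 5, and all elements to the right are > 5.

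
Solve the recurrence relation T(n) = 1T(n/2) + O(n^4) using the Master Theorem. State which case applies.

Master Theorem for T(n) = 1T(n/2) + O(n^4):

a = 1, b = 2, c = 4
log_b(a) = log_2(1) = 0.0000

Case 3: c = 4 > log_2(1) = 0.0000
T(n) = O(n^4) = O(n^4)

For T(n) = 1T(n/2) + O(n^4): log_2(1) = 0.0000. This is Case 3 of the Master Theorem (c > log_b(a), work dominated by root), giving O(n^4).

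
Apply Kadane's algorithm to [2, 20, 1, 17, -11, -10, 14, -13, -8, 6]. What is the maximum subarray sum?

Using Kadane's algorithm on [2, 20, 1, 17, -11, -10, 14, -13, -8, 6]:

Scanning through the array:
Position 1 (value 20): max_ending_here = 22, max_so_far = 22
Position 2 (value 1): max_ending_here = 23, max_so_far = 23
Position 3 (value 17): max_ending_here = 40, max_so_far = 40
Position 4 (value -11): max_ending_here = 29, max_so_far = 40
Position 5 (value -10): max_ending_here = 19, max_so_far = 40
Position 6 (value 14): max_ending_here = 33, max_so_far = 40
Position 7 (value -13): max_ending_here = 20, max_so_far = 40
Position 8 (value -8): max_ending_here = 12, max_so_far = 40
Position 9 (value 6): max_ending_here = 18, max_so_far = 40

Maximum subarray: [2, 20, 1, 17]
Maximum sum: 40

The maximum subarray is [2, 20, 1, 17] with sum 40. This subarray runs from index 0 to index 3.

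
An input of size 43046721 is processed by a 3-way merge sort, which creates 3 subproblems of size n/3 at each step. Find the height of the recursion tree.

For divide and conquer with division factor 3:

Problem sizes at each level:
Level 0: 43046721
Level 1: 14348907
Level 2: 4782969
Level 3: 1594323
Level 4: 531441
Level 5: 177147
Level 6: 59049
Level 7: 19683
Level 8: 6561
Level 9: 2187
Level 10: 729
Level 11: 243
Level 12: 81
Level 13: 27
Level 14: 9
Level 15: 3
Level 16: 1

The root is level 0 and the size-1 base case is level 16 (the tree spans levels 0 through 16, i.e. 17 levels counting the root), so the depth is the number of divisions: log_3(43046721) = 16

The recursion tree depth is log_3(43046721) = 16. At each level, the problem size is divided by 3, so it takes 16 divisions to reduce to a base case of size 1. The algorithm makes 3 recursive calls at each level.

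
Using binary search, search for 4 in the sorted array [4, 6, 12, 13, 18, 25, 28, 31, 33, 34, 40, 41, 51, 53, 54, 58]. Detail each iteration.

Binary search for 4 in [4, 6, 12, 13, 18, 25, 28, 31, 33, 34, 40, 41, 51, 53, 54, 58]:

lo=0, hi=15, mid=7, arr[mid]=31 -> 31 > 4, search left half
lo=0, hi=6, mid=3, arr[mid]=13 -> 13 > 4, search left half
lo=0, hi=2, mid=1, arr[mid]=6 -> 6 > 4, search left half
lo=0, hi=0, mid=0, arr[mid]=4 -> Found target at index 0!

Binary search finds 4 at index 0 after 4 comparisons. The search repeatedly halves the search space by comparing with the middle element.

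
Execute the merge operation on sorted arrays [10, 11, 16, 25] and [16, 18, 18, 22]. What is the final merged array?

Merging process:

Compare 10 vs 16: take 10 from left. Merged: [10]
Compare 11 vs 16: take 11 from left. Merged: [10, 11]
Compare 16 vs 16: take 16 from left. Merged: [10, 11, 16]
Compare 25 vs 16: take 16 from right. Merged: [10, 11, 16, 16]
Compare 25 vs 18: take 18 from right. Merged: [10, 11, 16, 16, 18]
Compare 25 vs 18: take 18 from right. Merged: [10, 11, 16, 16, 18, 18]
Compare 25 vs 22: take 22 from right. Merged: [10, 11, 16, 16, 18, 18, 22]
Append remaining from left: [25]. Merged: [10, 11, 16, 16, 18, 18, 22, 25]

Final merged array: [10, 11, 16, 16, 18, 18, 22, 25]
Total comparisons: 7

The merged array is [10, 11, 16, 16, 18, 18, 22, 25], requiring 7 comparisons. The merge step runs in O(n) time where n is the total number of elements.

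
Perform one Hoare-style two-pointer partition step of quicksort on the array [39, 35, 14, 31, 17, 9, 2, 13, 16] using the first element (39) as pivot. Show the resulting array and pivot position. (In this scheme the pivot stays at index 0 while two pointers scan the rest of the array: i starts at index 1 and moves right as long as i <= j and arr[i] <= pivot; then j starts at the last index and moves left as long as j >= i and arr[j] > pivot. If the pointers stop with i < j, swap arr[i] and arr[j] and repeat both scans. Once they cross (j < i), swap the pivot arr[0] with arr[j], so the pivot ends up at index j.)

Hoare-style two-pointer partition with pivot = 39:

Initial array: [39, 35, 14, 31, 17, 9, 2, 13, 16]

Pointers start at i = 1, j = 8.
i ends at 9, j ends at 8: the pointers have crossed (j < i), so scanning stops.

Swap pivot arr[0] with arr[8] to place pivot at position 8: [16, 35, 14, 31, 17, 9, 2, 13, 39]
Pivot position: 8

After partitioning with pivot 39, the array becomes [16, 35, 14, 31, 17, 9, 2, 13, 39]. The pivot is placed at index 8. All elements to the left of the pivot are <= 39, and all elements to the right are > 39.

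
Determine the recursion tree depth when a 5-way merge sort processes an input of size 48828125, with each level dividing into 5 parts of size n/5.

For divide and conquer with division factor 5:

Problem sizes at each level:
Level 0: 48828125
Level 1: 9765625
Level 2: 1953125
Level 3: 390625
Level 4: 78125
Level 5: 15625
Level 6: 3125
Level 7: 625
Level 8: 125
Level 9: 25
Level 10: 5
Level 11: 1

The root is level 0 and the size-1 base case is level 11 (the tree spans levels 0 through 11, i.e. 12 levels counting the root), so the depth is the number of divisions: log_5(48828125) = 11

The recursion tree depth is log_5(48828125) = 11. At each level, the problem size is divided by 5, so it takes 11 divisions to reduce to a base case of size 1. The algorithm makes 5 recursive calls at each level.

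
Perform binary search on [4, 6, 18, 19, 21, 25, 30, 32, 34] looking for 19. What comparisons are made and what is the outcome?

Binary search for 19 in [4, 6, 18, 19, 21, 25, 30, 32, 34]:

lo=0, hi=8, mid=4, arr[mid]=21 -> 21 > 19, search left half
lo=0, hi=3, mid=1, arr[mid]=6 -> 6 < 19, search right half
lo=2, hi=3, mid=2, arr[mid]=18 -> 18 < 19, search right half
lo=3, hi=3, mid=3, arr[mid]=19 -> Found target at index 3!

Binary search finds 19 at index 3 after 4 comparisons. The search repeatedly halves the search space by comparing with the middle element.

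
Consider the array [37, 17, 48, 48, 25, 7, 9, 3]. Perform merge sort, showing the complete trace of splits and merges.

Merge sort trace:

Split: [37, 17, 48, 48, 25, 7, 9, 3] -> [37, 17, 48, 48] and [25, 7, 9, 3]
  Split: [37, 17, 48, 48] -> [37, 17] and [48, 48]
    Split: [37, 17] -> [37] and [17]
    Merge: [37] + [17] -> [17, 37]
    Split: [48, 48] -> [48] and [48]
    Merge: [48] + [48] -> [48, 48]
  Merge: [17, 37] + [48, 48] -> [17, 37, 48, 48]
  Split: [25, 7, 9, 3] -> [25, 7] and [9, 3]
    Split: [25, 7] -> [25] and [7]
    Merge: [25] + [7] -> [7, 25]
    Split: [9, 3] -> [9] and [3]
    Merge: [9] + [3] -> [3, 9]
  Merge: [7, 25] + [3, 9] -> [3, 7, 9, 25]
Merge: [17, 37, 48, 48] + [3, 7, 9, 25] -> [3, 7, 9, 17, 25, 37, 48, 48]

Final sorted array: [3, 7, 9, 17, 25, 37, 48, 48]

The merge sort proceeds by recursively splitting the array and merging sorted halves.
After all merges, the sorted array is [3, 7, 9, 17, 25, 37, 48, 48].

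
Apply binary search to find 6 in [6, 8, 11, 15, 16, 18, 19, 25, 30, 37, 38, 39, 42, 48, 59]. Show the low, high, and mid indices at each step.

Binary search for 6 in [6, 8, 11, 15, 16, 18, 19, 25, 30, 37, 38, 39, 42, 48, 59]:

lo=0, hi=14, mid=7, arr[mid]=25 -> 25 > 6, search left half
lo=0, hi=6, mid=3, arr[mid]=15 -> 15 > 6, search left half
lo=0, hi=2, mid=1, arr[mid]=8 -> 8 > 6, search left half
lo=0, hi=0, mid=0, arr[mid]=6 -> Found target at index 0!

Binary search finds 6 at index 0 after 4 comparisons. The search repeatedly halves the search space by comparing with the middle element.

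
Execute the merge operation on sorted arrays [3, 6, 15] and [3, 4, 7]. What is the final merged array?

Merging process:

Compare 3 vs 3: take 3 from left. Merged: [3]
Compare 6 vs 3: take 3 from right. Merged: [3, 3]
Compare 6 vs 4: take 4 from right. Merged: [3, 3, 4]
Compare 6 vs 7: take 6 from left. Merged: [3, 3, 4, 6]
Compare 15 vs 7: take 7 from right. Merged: [3, 3, 4, 6, 7]
Append remaining from left: [15]. Merged: [3, 3, 4, 6, 7, 15]

Final merged array: [3, 3, 4, 6, 7, 15]
Total comparisons: 5

The merged array is [3, 3, 4, 6, 7, 15], requiring 5 comparisons. The merge step runs in O(n) time where n is the total number of elements.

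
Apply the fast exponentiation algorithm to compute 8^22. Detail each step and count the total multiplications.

Computing 8^22 by squaring (build up from 8^1; each line after the first costs one multiplication):

8^1 = 8
8^2 = (8^1)^2 = 8^2 = 64
8^4 = (8^2)^2 = 64^2 = 4096
8^5 = 8 * 8^4 = 8 * 4096 = 32768
8^10 = (8^5)^2 = 32768^2 = 1073741824
8^11 = 8 * 8^10 = 8 * 1073741824 = 8589934592
8^22 = (8^11)^2 = 8589934592^2 = 73786976294838206464

Result: 73786976294838206464
Multiplications needed: 6 (6 lines after 8^1)

8^22 = 73786976294838206464. Using exponentiation by squaring, this requires 6 multiplications. The key idea: if the exponent is even, square the half-power; if odd, multiply by the base once.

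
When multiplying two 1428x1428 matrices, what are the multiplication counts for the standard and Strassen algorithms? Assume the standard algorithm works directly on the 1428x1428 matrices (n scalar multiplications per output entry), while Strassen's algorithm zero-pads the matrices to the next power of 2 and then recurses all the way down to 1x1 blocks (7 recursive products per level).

Matrix multiplication for 1428x1428 matrices:

Strassen's algorithm requires power-of-2 dimensions. Pad 1428x1428 to 2048x2048 (next power of 2).

Standard algorithm: 1428^3 = 2911954752 multiplications
Strassen's algorithm: 7^(log2(2048)) = 7^11 = 1977326743 multiplications
Savings: 2911954752 - 1977326743 = 934628009 multiplications

Standard: 2911954752 multiplications (1428^3). Strassen: 1977326743 multiplications (7^11, after padding to 2048x2048). Strassen reduces 8 recursive multiplications to 7 at each level.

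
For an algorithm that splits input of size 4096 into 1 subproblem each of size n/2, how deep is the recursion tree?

For divide and conquer with division factor 2:

Problem sizes at each level:
Level 0: 4096
Level 1: 2048
Level 2: 1024
Level 3: 512
Level 4: 256
Level 5: 128
Level 6: 64
Level 7: 32
Level 8: 16
Level 9: 8
Level 10: 4
Level 11: 2
Level 12: 1

The root is level 0 and the size-1 base case is level 12 (the tree spans levels 0 through 12, i.e. 13 levels counting the root), so the depth is the number of divisions: log_2(4096) = 12

The recursion tree depth is log_2(4096) = 12. At each level, the problem size is divided by 2, so it takes 12 divisions to reduce to a base case of size 1. The algorithm makes 1 recursive call at each level.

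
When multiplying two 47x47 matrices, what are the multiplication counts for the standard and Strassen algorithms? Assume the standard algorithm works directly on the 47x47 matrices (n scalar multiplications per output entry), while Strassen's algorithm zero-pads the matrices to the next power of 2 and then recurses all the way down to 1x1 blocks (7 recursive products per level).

Matrix multiplication for 47x47 matrices:

Strassen's algorithm requires power-of-2 dimensions. Pad 47x47 to 64x64 (next power of 2).

Standard algorithm: 47^3 = 103823 multiplications
Strassen's algorithm: 7^(log2(64)) = 7^6 = 117649 multiplications
Difference: 103823 - 117649 = -13826 (Strassen uses MORE here due to padding overhead — for small or just-over-power-of-2 n, padding can outweigh the per-level savings)

Standard: 103823 multiplications (47^3). Strassen: 117649 multiplications (7^6, after padding to 64x64). Strassen reduces 8 recursive multiplications to 7 at each level.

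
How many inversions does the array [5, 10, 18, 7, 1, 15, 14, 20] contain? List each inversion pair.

Finding inversions in [5, 10, 18, 7, 1, 15, 14, 20]:

(0, 4): arr[0]=5 > arr[4]=1
(1, 3): arr[1]=10 > arr[3]=7
(1, 4): arr[1]=10 > arr[4]=1
(2, 3): arr[2]=18 > arr[3]=7
(2, 4): arr[2]=18 > arr[4]=1
(2, 5): arr[2]=18 > arr[5]=15
(2, 6): arr[2]=18 > arr[6]=14
(3, 4): arr[3]=7 > arr[4]=1
(5, 6): arr[5]=15 > arr[6]=14

Total inversions: 9

The array has 9 inversion(s): (0,4), (1,3), (1,4), (2,3), (2,4), (2,5), (2,6), (3,4), (5,6). Each pair (i,j) satisfies i < j and arr[i] > arr[j].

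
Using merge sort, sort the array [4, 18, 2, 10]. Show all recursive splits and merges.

Merge sort trace:

Split: [4, 18, 2, 10] -> [4, 18] and [2, 10]
  Split: [4, 18] -> [4] and [18]
  Merge: [4] + [18] -> [4, 18]
  Split: [2, 10] -> [2] and [10]
  Merge: [2] + [10] -> [2, 10]
Merge: [4, 18] + [2, 10] -> [2, 4, 10, 18]

Final sorted array: [2, 4, 10, 18]

The merge sort proceeds by recursively splitting the array and merging sorted halves.
After all merges, the sorted array is [2, 4, 10, 18].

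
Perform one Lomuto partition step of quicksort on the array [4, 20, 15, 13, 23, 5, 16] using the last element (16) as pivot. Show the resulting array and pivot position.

Lomuto partition with pivot = 16:

Initial array: [4, 20, 15, 13, 23, 5, 16]

arr[0]=4 <= 16: swap with position 0, array becomes [4, 20, 15, 13, 23, 5, 16]
arr[1]=20 > 16: no swap
arr[2]=15 <= 16: swap with position 1, array becomes [4, 15, 20, 13, 23, 5, 16]
arr[3]=13 <= 16: swap with position 2, array becomes [4, 15, 13, 20, 23, 5, 16]
arr[4]=23 > 16: no swap
arr[5]=5 <= 16: swap with position 3, array becomes [4, 15, 13, 5, 23, 20, 16]

Place pivot at position 4: [4, 15, 13, 5, 16, 20, 23]
Pivot position: 4

After partitioning with pivot 16, the array becomes [4, 15, 13, 5, 16, 20, 23]. The pivot is placed at index 4. All elements to the left of the pivot are <= 16, and all elements to the right are > 16.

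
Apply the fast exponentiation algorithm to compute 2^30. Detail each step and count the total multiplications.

Computing 2^30 by squaring (build up from 2^1; each line after the first costs one multiplication):

2^1 = 2
2^2 = (2^1)^2 = 2^2 = 4
2^3 = 2 * 2^2 = 2 * 4 = 8
2^6 = (2^3)^2 = 8^2 = 64
2^7 = 2 * 2^6 = 2 * 64 = 128
2^14 = (2^7)^2 = 128^2 = 16384
2^15 = 2 * 2^14 = 2 * 16384 = 32768
2^30 = (2^15)^2 = 32768^2 = 1073741824

Result: 1073741824
Multiplications needed: 7 (7 lines after 2^1)

2^30 = 1073741824. Using exponentiation by squaring, this requires 7 multiplications. The key idea: if the exponent is even, square the half-power; if odd, multiply by the base once.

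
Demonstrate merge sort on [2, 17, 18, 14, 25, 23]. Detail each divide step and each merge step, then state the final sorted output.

Merge sort trace:

Split: [2, 17, 18, 14, 25, 23] -> [2, 17, 18] and [14, 25, 23]
  Split: [2, 17, 18] -> [2] and [17, 18]
    Split: [17, 18] -> [17] and [18]
    Merge: [17] + [18] -> [17, 18]
  Merge: [2] + [17, 18] -> [2, 17, 18]
  Split: [14, 25, 23] -> [14] and [25, 23]
    Split: [25, 23] -> [25] and [23]
    Merge: [25] + [23] -> [23, 25]
  Merge: [14] + [23, 25] -> [14, 23, 25]
Merge: [2, 17, 18] + [14, 23, 25] -> [2, 14, 17, 18, 23, 25]

Final sorted array: [2, 14, 17, 18, 23, 25]

The merge sort proceeds by recursively splitting the array and merging sorted halves.
After all merges, the sorted array is [2, 14, 17, 18, 23, 25].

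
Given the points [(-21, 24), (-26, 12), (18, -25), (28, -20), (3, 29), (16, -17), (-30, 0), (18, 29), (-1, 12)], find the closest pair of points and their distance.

Computing all pairwise distances among 9 points:

d((-21, 24), (-26, 12)) = 13.0
d((-21, 24), (18, -25)) = 62.6259
d((-21, 24), (28, -20)) = 65.8559
d((-21, 24), (3, 29)) = 24.5153
d((-21, 24), (16, -17)) = 55.2268
d((-21, 24), (-30, 0)) = 25.632
d((-21, 24), (18, 29)) = 39.3192
d((-21, 24), (-1, 12)) = 23.3238
d((-26, 12), (18, -25)) = 57.4891
d((-26, 12), (28, -20)) = 62.7694
d((-26, 12), (3, 29)) = 33.6155
d((-26, 12), (16, -17)) = 51.0392
d((-26, 12), (-30, 0)) = 12.6491
d((-26, 12), (18, 29)) = 47.1699
d((-26, 12), (-1, 12)) = 25.0
d((18, -25), (28, -20)) = 11.1803
d((18, -25), (3, 29)) = 56.0446
d((18, -25), (16, -17)) = 8.2462 <-- minimum
d((18, -25), (-30, 0)) = 54.1202
d((18, -25), (18, 29)) = 54.0
d((18, -25), (-1, 12)) = 41.5933
d((28, -20), (3, 29)) = 55.0091
d((28, -20), (16, -17)) = 12.3693
d((28, -20), (-30, 0)) = 61.3514
d((28, -20), (18, 29)) = 50.01
d((28, -20), (-1, 12)) = 43.1856
d((3, 29), (16, -17)) = 47.8017
d((3, 29), (-30, 0)) = 43.9318
d((3, 29), (18, 29)) = 15.0
d((3, 29), (-1, 12)) = 17.4642
d((16, -17), (-30, 0)) = 49.0408
d((16, -17), (18, 29)) = 46.0435
d((16, -17), (-1, 12)) = 33.6155
d((-30, 0), (18, 29)) = 56.0803
d((-30, 0), (-1, 12)) = 31.3847
d((18, 29), (-1, 12)) = 25.4951

Closest pair: (18, -25) and (16, -17) with distance 8.2462

The closest pair is (18, -25) and (16, -17) with Euclidean distance 8.2462. For 9 points, brute-force pairwise comparison is shown above. For large n, the divide-and-conquer algorithm (sort by x, recurse on halves, check the dividing strip) achieves O(n log n).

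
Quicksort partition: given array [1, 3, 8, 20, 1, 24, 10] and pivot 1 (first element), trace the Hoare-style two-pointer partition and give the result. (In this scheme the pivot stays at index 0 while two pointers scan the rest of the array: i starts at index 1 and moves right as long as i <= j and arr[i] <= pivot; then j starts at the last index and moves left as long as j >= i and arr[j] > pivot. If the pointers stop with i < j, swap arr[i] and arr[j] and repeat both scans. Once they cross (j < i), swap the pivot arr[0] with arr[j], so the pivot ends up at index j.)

Hoare-style two-pointer partition with pivot = 1:

Initial array: [1, 3, 8, 20, 1, 24, 10]

Pointers start at i = 1, j = 6.
i stops at index 1 (arr[1]=3 > 1), j stops at index 4 (arr[4]=1 <= 1): swap arr[1] and arr[4], array becomes [1, 1, 8, 20, 3, 24, 10]
i ends at 2, j ends at 1: the pointers have crossed (j < i), so scanning stops.

Swap pivot arr[0] with arr[1] to place pivot at position 1: [1, 1, 8, 20, 3, 24, 10]
Pivot position: 1

After partitioning with pivot 1, the array becomes [1, 1, 8, 20, 3, 24, 10]. The pivot is placed at index 1. All elements to the left of the pivot are <= 1, and all elements to the right are > 1.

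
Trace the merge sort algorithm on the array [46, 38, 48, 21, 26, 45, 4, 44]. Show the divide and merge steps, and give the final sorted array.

Merge sort trace:

Split: [46, 38, 48, 21, 26, 45, 4, 44] -> [46, 38, 48, 21] and [26, 45, 4, 44]
  Split: [46, 38, 48, 21] -> [46, 38] and [48, 21]
    Split: [46, 38] -> [46] and [38]
    Merge: [46] + [38] -> [38, 46]
    Split: [48, 21] -> [48] and [21]
    Merge: [48] + [21] -> [21, 48]
  Merge: [38, 46] + [21, 48] -> [21, 38, 46, 48]
  Split: [26, 45, 4, 44] -> [26, 45] and [4, 44]
    Split: [26, 45] -> [26] and [45]
    Merge: [26] + [45] -> [26, 45]
    Split: [4, 44] -> [4] and [44]
    Merge: [4] + [44] -> [4, 44]
  Merge: [26, 45] + [4, 44] -> [4, 26, 44, 45]
Merge: [21, 38, 46, 48] + [4, 26, 44, 45] -> [4, 21, 26, 38, 44, 45, 46, 48]

Final sorted array: [4, 21, 26, 38, 44, 45, 46, 48]

The merge sort proceeds by recursively splitting the array and merging sorted halves.
After all merges, the sorted array is [4, 21, 26, 38, 44, 45, 46, 48].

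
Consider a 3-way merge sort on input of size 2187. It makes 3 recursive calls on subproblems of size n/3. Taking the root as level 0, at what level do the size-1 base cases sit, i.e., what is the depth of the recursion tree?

For divide and conquer with division factor 3:

Problem sizes at each level:
Level 0: 2187
Level 1: 729
Level 2: 243
Level 3: 81
Level 4: 27
Level 5: 9
Level 6: 3
Level 7: 1

The root is level 0 and the size-1 base case is level 7 (the tree spans levels 0 through 7, i.e. 8 levels counting the root), so the depth is the number of divisions: log_3(2187) = 7

The recursion tree depth is log_3(2187) = 7. At each level, the problem size is divided by 3, so it takes 7 divisions to reduce to a base case of size 1. The algorithm makes 3 recursive calls at each level.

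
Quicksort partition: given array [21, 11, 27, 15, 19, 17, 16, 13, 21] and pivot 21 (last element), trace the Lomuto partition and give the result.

Lomuto partition with pivot = 21:

Initial array: [21, 11, 27, 15, 19, 17, 16, 13, 21]

arr[0]=21 <= 21: swap with position 0, array becomes [21, 11, 27, 15, 19, 17, 16, 13, 21]
arr[1]=11 <= 21: swap with position 1, array becomes [21, 11, 27, 15, 19, 17, 16, 13, 21]
arr[2]=27 > 21: no swap
arr[3]=15 <= 21: swap with position 2, array becomes [21, 11, 15, 27, 19, 17, 16, 13, 21]
arr[4]=19 <= 21: swap with position 3, array becomes [21, 11, 15, 19, 27, 17, 16, 13, 21]
arr[5]=17 <= 21: swap with position 4, array becomes [21, 11, 15, 19, 17, 27, 16, 13, 21]
arr[6]=16 <= 21: swap with position 5, array becomes [21, 11, 15, 19, 17, 16, 27, 13, 21]
arr[7]=13 <= 21: swap with position 6, array becomes [21, 11, 15, 19, 17, 16, 13, 27, 21]

Place pivot at position 7: [21, 11, 15, 19, 17, 16, 13, 21, 27]
Pivot position: 7

After partitioning with pivot 21, the array becomes [21, 11, 15, 19, 17, 16, 13, 21, 27]. The pivot is placed at index 7. All elements to the left of the pivot are <= 21, and all elements to the right are > 21.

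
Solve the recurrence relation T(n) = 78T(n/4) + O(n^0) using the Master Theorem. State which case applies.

Master Theorem for T(n) = 78T(n/4) + O(n^0):

a = 78, b = 4, c = 0
log_b(a) = log_4(78) = 3.1427

Case 1: c = 0 < log_4(78) = 3.1427
T(n) = O(n^(log_4 78))

For T(n) = 78T(n/4) + O(n^0): log_4(78) = 3.1427. This is Case 1 of the Master Theorem (c < log_b(a), work dominated by leaves), giving O(n^(log_4 78)).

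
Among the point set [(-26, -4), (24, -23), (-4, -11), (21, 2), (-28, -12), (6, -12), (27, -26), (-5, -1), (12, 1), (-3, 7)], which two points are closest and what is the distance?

Computing all pairwise distances among 10 points:

d((-26, -4), (24, -23)) = 53.4883
d((-26, -4), (-4, -11)) = 23.0868
d((-26, -4), (21, 2)) = 47.3814
d((-26, -4), (-28, -12)) = 8.2462
d((-26, -4), (6, -12)) = 32.9848
d((-26, -4), (27, -26)) = 57.3847
d((-26, -4), (-5, -1)) = 21.2132
d((-26, -4), (12, 1)) = 38.3275
d((-26, -4), (-3, 7)) = 25.4951
d((24, -23), (-4, -11)) = 30.4631
d((24, -23), (21, 2)) = 25.1794
d((24, -23), (-28, -12)) = 53.1507
d((24, -23), (6, -12)) = 21.095
d((24, -23), (27, -26)) = 4.2426 <-- minimum
d((24, -23), (-5, -1)) = 36.4005
d((24, -23), (12, 1)) = 26.8328
d((24, -23), (-3, 7)) = 40.3609
d((-4, -11), (21, 2)) = 28.178
d((-4, -11), (-28, -12)) = 24.0208
d((-4, -11), (6, -12)) = 10.0499
d((-4, -11), (27, -26)) = 34.4384
d((-4, -11), (-5, -1)) = 10.0499
d((-4, -11), (12, 1)) = 20.0
d((-4, -11), (-3, 7)) = 18.0278
d((21, 2), (-28, -12)) = 50.9608
d((21, 2), (6, -12)) = 20.5183
d((21, 2), (27, -26)) = 28.6356
d((21, 2), (-5, -1)) = 26.1725
d((21, 2), (12, 1)) = 9.0554
d((21, 2), (-3, 7)) = 24.5153
d((-28, -12), (6, -12)) = 34.0
d((-28, -12), (27, -26)) = 56.7539
d((-28, -12), (-5, -1)) = 25.4951
d((-28, -12), (12, 1)) = 42.0595
d((-28, -12), (-3, 7)) = 31.4006
d((6, -12), (27, -26)) = 25.2389
d((6, -12), (-5, -1)) = 15.5563
d((6, -12), (12, 1)) = 14.3178
d((6, -12), (-3, 7)) = 21.0238
d((27, -26), (-5, -1)) = 40.6079
d((27, -26), (12, 1)) = 30.8869
d((27, -26), (-3, 7)) = 44.5982
d((-5, -1), (12, 1)) = 17.1172
d((-5, -1), (-3, 7)) = 8.2462
d((12, 1), (-3, 7)) = 16.1555

Closest pair: (24, -23) and (27, -26) with distance 4.2426

The closest pair is (24, -23) and (27, -26) with Euclidean distance 4.2426. For 10 points, brute-force pairwise comparison is shown above. For large n, the divide-and-conquer algorithm (sort by x, recurse on halves, check the dividing strip) achieves O(n log n).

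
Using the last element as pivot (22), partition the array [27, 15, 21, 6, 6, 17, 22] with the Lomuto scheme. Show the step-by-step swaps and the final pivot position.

Lomuto partition with pivot = 22:

Initial array: [27, 15, 21, 6, 6, 17, 22]

arr[0]=27 > 22: no swap
arr[1]=15 <= 22: swap with position 0, array becomes [15, 27, 21, 6, 6, 17, 22]
arr[2]=21 <= 22: swap with position 1, array becomes [15, 21, 27, 6, 6, 17, 22]
arr[3]=6 <= 22: swap with position 2, array becomes [15, 21, 6, 27, 6, 17, 22]
arr[4]=6 <= 22: swap with position 3, array becomes [15, 21, 6, 6, 27, 17, 22]
arr[5]=17 <= 22: swap with position 4, array becomes [15, 21, 6, 6, 17, 27, 22]

Place pivot at position 5: [15, 21, 6, 6, 17, 22, 27]
Pivot position: 5

After partitioning with pivot 22, the array becomes [15, 21, 6, 6, 17, 22, 27]. The pivot is placed at index 5. All elements to the left of the pivot are <= 22, and all elements to the right are > 22.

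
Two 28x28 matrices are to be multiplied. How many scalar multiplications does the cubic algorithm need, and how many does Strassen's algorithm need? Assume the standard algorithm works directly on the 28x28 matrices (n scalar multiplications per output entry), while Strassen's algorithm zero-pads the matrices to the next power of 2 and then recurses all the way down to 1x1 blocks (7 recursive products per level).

Matrix multiplication for 28x28 matrices:

Strassen's algorithm requires power-of-2 dimensions. Pad 28x28 to 32x32 (next power of 2).

Standard algorithm: 28^3 = 21952 multiplications
Strassen's algorithm: 7^(log2(32)) = 7^5 = 16807 multiplications
Savings: 21952 - 16807 = 5145 multiplications

Standard: 21952 multiplications (28^3). Strassen: 16807 multiplications (7^5, after padding to 32x32). Strassen reduces 8 recursive multiplications to 7 at each level.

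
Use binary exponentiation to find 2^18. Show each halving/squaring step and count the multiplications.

Computing 2^18 by squaring (build up from 2^1; each line after the first costs one multiplication):

2^1 = 2
2^2 = (2^1)^2 = 2^2 = 4
2^4 = (2^2)^2 = 4^2 = 16
2^8 = (2^4)^2 = 16^2 = 256
2^9 = 2 * 2^8 = 2 * 256 = 512
2^18 = (2^9)^2 = 512^2 = 262144

Result: 262144
Multiplications needed: 5 (5 lines after 2^1)

2^18 = 262144. Using exponentiation by squaring, this requires 5 multiplications. The key idea: if the exponent is even, square the half-power; if odd, multiply by the base once.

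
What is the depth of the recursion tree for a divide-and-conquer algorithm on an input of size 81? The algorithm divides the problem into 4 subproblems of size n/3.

For divide and conquer with division factor 3:

Problem sizes at each level:
Level 0: 81
Level 1: 27
Level 2: 9
Level 3: 3
Level 4: 1

The root is level 0 and the size-1 base case is level 4 (the tree spans levels 0 through 4, i.e. 5 levels counting the root), so the depth is the number of divisions: log_3(81) = 4

The recursion tree depth is log_3(81) = 4. At each level, the problem size is divided by 3, so it takes 4 divisions to reduce to a base case of size 1. The algorithm makes 4 recursive calls at each level.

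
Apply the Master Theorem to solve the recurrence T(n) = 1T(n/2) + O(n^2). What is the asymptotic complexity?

Master Theorem for T(n) = 1T(n/2) + O(n^2):

a = 1, b = 2, c = 2
log_b(a) = log_2(1) = 0.0000

Case 3: c = 2 > log_2(1) = 0.0000
T(n) = O(n^2) = O(n^2)

For T(n) = 1T(n/2) + O(n^2): log_2(1) = 0.0000. This is Case 3 of the Master Theorem (c > log_b(a), work dominated by root), giving O(n^2).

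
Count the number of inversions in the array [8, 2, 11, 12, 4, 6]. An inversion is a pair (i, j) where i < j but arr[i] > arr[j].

Finding inversions in [8, 2, 11, 12, 4, 6]:

(0, 1): arr[0]=8 > arr[1]=2
(0, 4): arr[0]=8 > arr[4]=4
(0, 5): arr[0]=8 > arr[5]=6
(2, 4): arr[2]=11 > arr[4]=4
(2, 5): arr[2]=11 > arr[5]=6
(3, 4): arr[3]=12 > arr[4]=4
(3, 5): arr[3]=12 > arr[5]=6

Total inversions: 7

The array has 7 inversion(s): (0,1), (0,4), (0,5), (2,4), (2,5), (3,4), (3,5). Each pair (i,j) satisfies i < j and arr[i] > arr[j].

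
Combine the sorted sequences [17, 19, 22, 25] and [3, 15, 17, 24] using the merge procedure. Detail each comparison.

Merging process:

Compare 17 vs 3: take 3 from right. Merged: [3]
Compare 17 vs 15: take 15 from right. Merged: [3, 15]
Compare 17 vs 17: take 17 from left. Merged: [3, 15, 17]
Compare 19 vs 17: take 17 from right. Merged: [3, 15, 17, 17]
Compare 19 vs 24: take 19 from left. Merged: [3, 15, 17, 17, 19]
Compare 22 vs 24: take 22 from left. Merged: [3, 15, 17, 17, 19, 22]
Compare 25 vs 24: take 24 from right. Merged: [3, 15, 17, 17, 19, 22, 24]
Append remaining from left: [25]. Merged: [3, 15, 17, 17, 19, 22, 24, 25]

Final merged array: [3, 15, 17, 17, 19, 22, 24, 25]
Total comparisons: 7

The merged array is [3, 15, 17, 17, 19, 22, 24, 25], requiring 7 comparisons. The merge step runs in O(n) time where n is the total number of elements.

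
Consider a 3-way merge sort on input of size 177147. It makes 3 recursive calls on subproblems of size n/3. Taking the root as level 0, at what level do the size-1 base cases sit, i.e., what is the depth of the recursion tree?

For divide and conquer with division factor 3:

Problem sizes at each level:
Level 0: 177147
Level 1: 59049
Level 2: 19683
Level 3: 6561
Level 4: 2187
Level 5: 729
Level 6: 243
Level 7: 81
Level 8: 27
Level 9: 9
Level 10: 3
Level 11: 1

The root is level 0 and the size-1 base case is level 11 (the tree spans levels 0 through 11, i.e. 12 levels counting the root), so the depth is the number of divisions: log_3(177147) = 11

The recursion tree depth is log_3(177147) = 11. At each level, the problem size is divided by 3, so it takes 11 divisions to reduce to a base case of size 1. The algorithm makes 3 recursive calls at each level.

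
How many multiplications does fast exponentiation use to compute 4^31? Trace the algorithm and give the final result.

Computing 4^31 by squaring (build up from 4^1; each line after the first costs one multiplication):

4^1 = 4
4^2 = (4^1)^2 = 4^2 = 16
4^3 = 4 * 4^2 = 4 * 16 = 64
4^6 = (4^3)^2 = 64^2 = 4096
4^7 = 4 * 4^6 = 4 * 4096 = 16384
4^14 = (4^7)^2 = 16384^2 = 268435456
4^15 = 4 * 4^14 = 4 * 268435456 = 1073741824
4^30 = (4^15)^2 = 1073741824^2 = 1152921504606846976
4^31 = 4 * 4^30 = 4 * 1152921504606846976 = 4611686018427387904

Result: 4611686018427387904
Multiplications needed: 8 (8 lines after 4^1)

4^31 = 4611686018427387904. Using exponentiation by squaring, this requires 8 multiplications. The key idea: if the exponent is even, square the half-power; if odd, multiply by the base once.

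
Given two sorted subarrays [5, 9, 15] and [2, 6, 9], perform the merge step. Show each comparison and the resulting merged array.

Merging process:

Compare 5 vs 2: take 2 from right. Merged: [2]
Compare 5 vs 6: take 5 from left. Merged: [2, 5]
Compare 9 vs 6: take 6 from right. Merged: [2, 5, 6]
Compare 9 vs 9: take 9 from left. Merged: [2, 5, 6, 9]
Compare 15 vs 9: take 9 from right. Merged: [2, 5, 6, 9, 9]
Append remaining from left: [15]. Merged: [2, 5, 6, 9, 9, 15]

Final merged array: [2, 5, 6, 9, 9, 15]
Total comparisons: 5

The merged array is [2, 5, 6, 9, 9, 15], requiring 5 comparisons. The merge step runs in O(n) time where n is the total number of elements.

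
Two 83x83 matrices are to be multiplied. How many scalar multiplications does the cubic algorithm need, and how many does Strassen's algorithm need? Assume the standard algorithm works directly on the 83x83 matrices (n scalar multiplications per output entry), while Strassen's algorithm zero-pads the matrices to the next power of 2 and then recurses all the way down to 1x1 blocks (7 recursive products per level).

Matrix multiplication for 83x83 matrices:

Strassen's algorithm requires power-of-2 dimensions. Pad 83x83 to 128x128 (next power of 2).

Standard algorithm: 83^3 = 571787 multiplications
Strassen's algorithm: 7^(log2(128)) = 7^7 = 823543 multiplications
Difference: 571787 - 823543 = -251756 (Strassen uses MORE here due to padding overhead — for small or just-over-power-of-2 n, padding can outweigh the per-level savings)

Standard: 571787 multiplications (83^3). Strassen: 823543 multiplications (7^7, after padding to 128x128). Strassen reduces 8 recursive multiplications to 7 at each level.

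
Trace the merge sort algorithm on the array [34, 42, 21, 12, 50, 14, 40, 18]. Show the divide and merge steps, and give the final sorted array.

Merge sort trace:

Split: [34, 42, 21, 12, 50, 14, 40, 18] -> [34, 42, 21, 12] and [50, 14, 40, 18]
  Split: [34, 42, 21, 12] -> [34, 42] and [21, 12]
    Split: [34, 42] -> [34] and [42]
    Merge: [34] + [42] -> [34, 42]
    Split: [21, 12] -> [21] and [12]
    Merge: [21] + [12] -> [12, 21]
  Merge: [34, 42] + [12, 21] -> [12, 21, 34, 42]
  Split: [50, 14, 40, 18] -> [50, 14] and [40, 18]
    Split: [50, 14] -> [50] and [14]
    Merge: [50] + [14] -> [14, 50]
    Split: [40, 18] -> [40] and [18]
    Merge: [40] + [18] -> [18, 40]
  Merge: [14, 50] + [18, 40] -> [14, 18, 40, 50]
Merge: [12, 21, 34, 42] + [14, 18, 40, 50] -> [12, 14, 18, 21, 34, 40, 42, 50]

Final sorted array: [12, 14, 18, 21, 34, 40, 42, 50]

The merge sort proceeds by recursively splitting the array and merging sorted halves.
After all merges, the sorted array is [12, 14, 18, 21, 34, 40, 42, 50].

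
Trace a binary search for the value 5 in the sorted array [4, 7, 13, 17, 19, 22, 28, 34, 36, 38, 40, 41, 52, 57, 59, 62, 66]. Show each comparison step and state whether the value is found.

Binary search for 5 in [4, 7, 13, 17, 19, 22, 28, 34, 36, 38, 40, 41, 52, 57, 59, 62, 66]:

lo=0, hi=16, mid=8, arr[mid]=36 -> 36 > 5, search left half
lo=0, hi=7, mid=3, arr[mid]=17 -> 17 > 5, search left half
lo=0, hi=2, mid=1, arr[mid]=7 -> 7 > 5, search left half
lo=0, hi=0, mid=0, arr[mid]=4 -> 4 < 5, search right half
lo=1 > hi=0, target 5 not found

Binary search determines that 5 is not in the array after 4 comparisons. The search space was exhausted without finding the target.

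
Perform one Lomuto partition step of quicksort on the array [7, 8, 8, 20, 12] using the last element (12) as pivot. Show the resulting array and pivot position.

Lomuto partition with pivot = 12:

Initial array: [7, 8, 8, 20, 12]

arr[0]=7 <= 12: swap with position 0, array becomes [7, 8, 8, 20, 12]
arr[1]=8 <= 12: swap with position 1, array becomes [7, 8, 8, 20, 12]
arr[2]=8 <= 12: swap with position 2, array becomes [7, 8, 8, 20, 12]
arr[3]=20 > 12: no swap

Place pivot at position 3: [7, 8, 8, 12, 20]
Pivot position: 3

After partitioning with pivot 12, the array becomes [7, 8, 8, 12, 20]. The pivot is placed at index 3. All elements to the left of the pivot are <= 12, and all elements to the right are > 12.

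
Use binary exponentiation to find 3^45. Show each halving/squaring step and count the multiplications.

Computing 3^45 by squaring (build up from 3^1; each line after the first costs one multiplication):

3^1 = 3
3^2 = (3^1)^2 = 3^2 = 9
3^4 = (3^2)^2 = 9^2 = 81
3^5 = 3 * 3^4 = 3 * 81 = 243
3^10 = (3^5)^2 = 243^2 = 59049
3^11 = 3 * 3^10 = 3 * 59049 = 177147
3^22 = (3^11)^2 = 177147^2 = 31381059609
3^44 = (3^22)^2 = 31381059609^2 = 984770902183611232881
3^45 = 3 * 3^44 = 3 * 984770902183611232881 = 2954312706550833698643

Result: 2954312706550833698643
Multiplications needed: 8 (8 lines after 3^1)

3^45 = 2954312706550833698643. Using exponentiation by squaring, this requires 8 multiplications. The key idea: if the exponent is even, square the half-power; if odd, multiply by the base once.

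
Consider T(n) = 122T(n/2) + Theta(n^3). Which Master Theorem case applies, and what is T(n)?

Master Theorem for T(n) = 122T(n/2) + O(n^3):

a = 122, b = 2, c = 3
log_b(a) = log_2(122) = 6.9307

Case 1: c = 3 < log_2(122) = 6.9307
T(n) = O(n^(log_2 122))

For T(n) = 122T(n/2) + O(n^3): log_2(122) = 6.9307. This is Case 1 of the Master Theorem (c < log_b(a), work dominated by leaves), giving O(n^(log_2 122)).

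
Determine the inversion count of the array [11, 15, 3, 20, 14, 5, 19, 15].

Finding inversions in [11, 15, 3, 20, 14, 5, 19, 15]:

(0, 2): arr[0]=11 > arr[2]=3
(0, 5): arr[0]=11 > arr[5]=5
(1, 2): arr[1]=15 > arr[2]=3
(1, 4): arr[1]=15 > arr[4]=14
(1, 5): arr[1]=15 > arr[5]=5
(3, 4): arr[3]=20 > arr[4]=14
(3, 5): arr[3]=20 > arr[5]=5
(3, 6): arr[3]=20 > arr[6]=19
(3, 7): arr[3]=20 > arr[7]=15
(4, 5): arr[4]=14 > arr[5]=5
(6, 7): arr[6]=19 > arr[7]=15

Total inversions: 11

The array has 11 inversion(s): (0,2), (0,5), (1,2), (1,4), (1,5), (3,4), (3,5), (3,6), (3,7), (4,5), (6,7). Each pair (i,j) satisfies i < j and arr[i] > arr[j].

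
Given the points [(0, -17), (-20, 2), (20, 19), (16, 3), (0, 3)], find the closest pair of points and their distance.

Computing all pairwise distances among 5 points:

d((0, -17), (-20, 2)) = 27.5862
d((0, -17), (20, 19)) = 41.1825
d((0, -17), (16, 3)) = 25.6125
d((0, -17), (0, 3)) = 20.0
d((-20, 2), (20, 19)) = 43.4626
d((-20, 2), (16, 3)) = 36.0139
d((-20, 2), (0, 3)) = 20.025
d((20, 19), (16, 3)) = 16.4924
d((20, 19), (0, 3)) = 25.6125
d((16, 3), (0, 3)) = 16.0 <-- minimum

Closest pair: (16, 3) and (0, 3) with distance 16.0

The closest pair is (16, 3) and (0, 3) with Euclidean distance 16.0. For 5 points, brute-force pairwise comparison is shown above. For large n, the divide-and-conquer algorithm (sort by x, recurse on halves, check the dividing strip) achieves O(n log n).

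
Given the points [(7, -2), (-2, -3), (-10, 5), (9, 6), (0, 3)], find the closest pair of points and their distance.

Computing all pairwise distances among 5 points:

d((7, -2), (-2, -3)) = 9.0554
d((7, -2), (-10, 5)) = 18.3848
d((7, -2), (9, 6)) = 8.2462
d((7, -2), (0, 3)) = 8.6023
d((-2, -3), (-10, 5)) = 11.3137
d((-2, -3), (9, 6)) = 14.2127
d((-2, -3), (0, 3)) = 6.3246 <-- minimum
d((-10, 5), (9, 6)) = 19.0263
d((-10, 5), (0, 3)) = 10.198
d((9, 6), (0, 3)) = 9.4868

Closest pair: (-2, -3) and (0, 3) with distance 6.3246

The closest pair is (-2, -3) and (0, 3) with Euclidean distance 6.3246. For 5 points, brute-force pairwise comparison is shown above. For large n, the divide-and-conquer algorithm (sort by x, recurse on halves, check the dividing strip) achieves O(n log n).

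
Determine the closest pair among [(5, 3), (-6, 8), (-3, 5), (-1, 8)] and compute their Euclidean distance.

Computing all pairwise distances among 4 points:

d((5, 3), (-6, 8)) = 12.083
d((5, 3), (-3, 5)) = 8.2462
d((5, 3), (-1, 8)) = 7.8102
d((-6, 8), (-3, 5)) = 4.2426
d((-6, 8), (-1, 8)) = 5.0
d((-3, 5), (-1, 8)) = 3.6056 <-- minimum

Closest pair: (-3, 5) and (-1, 8) with distance 3.6056

The closest pair is (-3, 5) and (-1, 8) with Euclidean distance 3.6056. For 4 points, brute-force pairwise comparison is shown above. For large n, the divide-and-conquer algorithm (sort by x, recurse on halves, check the dividing strip) achieves O(n log n).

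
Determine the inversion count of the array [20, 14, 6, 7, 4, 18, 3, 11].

Finding inversions in [20, 14, 6, 7, 4, 18, 3, 11]:

(0, 1): arr[0]=20 > arr[1]=14
(0, 2): arr[0]=20 > arr[2]=6
(0, 3): arr[0]=20 > arr[3]=7
(0, 4): arr[0]=20 > arr[4]=4
(0, 5): arr[0]=20 > arr[5]=18
(0, 6): arr[0]=20 > arr[6]=3
(0, 7): arr[0]=20 > arr[7]=11
(1, 2): arr[1]=14 > arr[2]=6
(1, 3): arr[1]=14 > arr[3]=7
(1, 4): arr[1]=14 > arr[4]=4
(1, 6): arr[1]=14 > arr[6]=3
(1, 7): arr[1]=14 > arr[7]=11
(2, 4): arr[2]=6 > arr[4]=4
(2, 6): arr[2]=6 > arr[6]=3
(3, 4): arr[3]=7 > arr[4]=4
(3, 6): arr[3]=7 > arr[6]=3
(4, 6): arr[4]=4 > arr[6]=3
(5, 6): arr[5]=18 > arr[6]=3
(5, 7): arr[5]=18 > arr[7]=11

Total inversions: 19

The array has 19 inversion(s): (0,1), (0,2), (0,3), (0,4), (0,5), (0,6), (0,7), (1,2), (1,3), (1,4), (1,6), (1,7), (2,4), (2,6), (3,4), (3,6), (4,6), (5,6), (5,7). Each pair (i,j) satisfies i < j and arr[i] > arr[j].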